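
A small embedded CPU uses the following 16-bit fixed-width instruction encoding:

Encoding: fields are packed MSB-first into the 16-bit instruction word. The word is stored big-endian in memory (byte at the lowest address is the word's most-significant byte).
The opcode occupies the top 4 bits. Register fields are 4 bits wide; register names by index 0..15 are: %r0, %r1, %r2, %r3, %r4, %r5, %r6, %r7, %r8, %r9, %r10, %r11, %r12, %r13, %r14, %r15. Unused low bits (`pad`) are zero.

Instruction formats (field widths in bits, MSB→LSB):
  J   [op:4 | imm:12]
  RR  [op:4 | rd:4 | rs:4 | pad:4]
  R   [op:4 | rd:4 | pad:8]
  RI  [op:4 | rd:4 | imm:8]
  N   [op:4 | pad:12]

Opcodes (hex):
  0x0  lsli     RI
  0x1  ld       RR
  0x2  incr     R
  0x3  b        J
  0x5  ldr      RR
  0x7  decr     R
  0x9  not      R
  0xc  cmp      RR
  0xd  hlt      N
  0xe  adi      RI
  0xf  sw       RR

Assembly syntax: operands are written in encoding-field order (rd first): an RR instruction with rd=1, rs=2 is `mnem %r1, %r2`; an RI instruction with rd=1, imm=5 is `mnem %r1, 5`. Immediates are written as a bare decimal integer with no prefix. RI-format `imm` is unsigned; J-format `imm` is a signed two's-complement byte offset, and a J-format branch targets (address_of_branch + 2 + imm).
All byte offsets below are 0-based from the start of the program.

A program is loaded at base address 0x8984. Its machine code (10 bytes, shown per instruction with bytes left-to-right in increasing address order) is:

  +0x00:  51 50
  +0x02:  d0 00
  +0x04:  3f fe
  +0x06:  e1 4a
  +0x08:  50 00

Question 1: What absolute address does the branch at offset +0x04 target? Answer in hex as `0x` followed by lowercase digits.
@+04  big-endian(3f fe) = 0x3ffe
  opcode bits[15:12]=0x3: b/J
  imm: (w>>0)&0xfff=0xffe (s12→-2) → -2
  target = base 0x8984 + off 0x04 + 2 + imm -2 = 0x8988

0x8988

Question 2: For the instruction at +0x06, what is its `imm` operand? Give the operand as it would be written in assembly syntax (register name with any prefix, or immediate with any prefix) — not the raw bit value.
[06] e1 4a → 0xe14a
  top 4b → 0xe → adi [RI]
  [11:8] rd=1 = %r1
  [7:0] imm=74 = 74

74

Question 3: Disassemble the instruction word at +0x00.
ldr %r1, %r5

[00] 51 50 → 0x5150
  opcode bits[15:12]=0x5: ldr/RR
  rd: (w>>8)&0xf=0x1 → %r1
  rs: (w>>4)&0xf=0x5 → %r5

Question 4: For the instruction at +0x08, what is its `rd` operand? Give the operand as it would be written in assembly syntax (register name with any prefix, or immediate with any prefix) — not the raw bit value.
off 0x08: read 50 00 as big → 0x5000
  op=0x5000>>12=0x5 ⇒ ldr (RR)
  rd@[11:8]=0x0 ⇒ %r0
  rs@[7:4]=0x0 ⇒ %r0

%r0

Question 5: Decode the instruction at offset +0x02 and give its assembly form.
+0x02: d0 00 ⇒ word 0xd000 (big)
  op=0xd000>>12=0xd ⇒ hlt (N)

hlt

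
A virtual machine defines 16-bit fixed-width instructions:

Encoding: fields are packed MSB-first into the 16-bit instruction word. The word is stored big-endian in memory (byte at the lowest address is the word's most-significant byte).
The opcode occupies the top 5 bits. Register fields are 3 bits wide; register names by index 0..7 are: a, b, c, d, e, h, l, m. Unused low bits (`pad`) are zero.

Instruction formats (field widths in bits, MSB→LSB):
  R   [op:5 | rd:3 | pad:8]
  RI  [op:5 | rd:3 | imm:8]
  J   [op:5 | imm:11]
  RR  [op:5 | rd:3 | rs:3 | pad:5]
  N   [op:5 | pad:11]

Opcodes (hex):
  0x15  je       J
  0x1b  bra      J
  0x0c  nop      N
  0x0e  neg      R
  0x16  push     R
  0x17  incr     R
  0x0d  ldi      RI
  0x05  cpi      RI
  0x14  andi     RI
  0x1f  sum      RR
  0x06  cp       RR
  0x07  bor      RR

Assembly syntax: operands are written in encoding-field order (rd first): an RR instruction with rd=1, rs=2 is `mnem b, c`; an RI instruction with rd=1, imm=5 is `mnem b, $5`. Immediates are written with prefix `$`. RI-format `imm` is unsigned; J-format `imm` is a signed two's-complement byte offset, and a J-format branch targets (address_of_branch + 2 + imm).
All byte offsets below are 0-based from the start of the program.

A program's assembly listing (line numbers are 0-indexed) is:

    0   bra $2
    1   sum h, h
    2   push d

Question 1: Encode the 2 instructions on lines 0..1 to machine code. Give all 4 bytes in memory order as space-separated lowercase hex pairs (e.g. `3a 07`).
d8 02 fd a0

line 0 (bra): pack op=0x1b:5|imm=2:11 = 0xd802; big→ d8 02
line 1 (sum): pack op=0x1f:5|rd=5:3|rs=5:3|pad=0:5 = 0xfda0; big→ fd a0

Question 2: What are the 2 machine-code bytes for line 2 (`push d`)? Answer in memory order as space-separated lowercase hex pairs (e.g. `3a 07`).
b3 00

L2: push op=0x16:5|rd=3:3|pad=0:8 ⇒ 0xb300 ⇒ big b3 00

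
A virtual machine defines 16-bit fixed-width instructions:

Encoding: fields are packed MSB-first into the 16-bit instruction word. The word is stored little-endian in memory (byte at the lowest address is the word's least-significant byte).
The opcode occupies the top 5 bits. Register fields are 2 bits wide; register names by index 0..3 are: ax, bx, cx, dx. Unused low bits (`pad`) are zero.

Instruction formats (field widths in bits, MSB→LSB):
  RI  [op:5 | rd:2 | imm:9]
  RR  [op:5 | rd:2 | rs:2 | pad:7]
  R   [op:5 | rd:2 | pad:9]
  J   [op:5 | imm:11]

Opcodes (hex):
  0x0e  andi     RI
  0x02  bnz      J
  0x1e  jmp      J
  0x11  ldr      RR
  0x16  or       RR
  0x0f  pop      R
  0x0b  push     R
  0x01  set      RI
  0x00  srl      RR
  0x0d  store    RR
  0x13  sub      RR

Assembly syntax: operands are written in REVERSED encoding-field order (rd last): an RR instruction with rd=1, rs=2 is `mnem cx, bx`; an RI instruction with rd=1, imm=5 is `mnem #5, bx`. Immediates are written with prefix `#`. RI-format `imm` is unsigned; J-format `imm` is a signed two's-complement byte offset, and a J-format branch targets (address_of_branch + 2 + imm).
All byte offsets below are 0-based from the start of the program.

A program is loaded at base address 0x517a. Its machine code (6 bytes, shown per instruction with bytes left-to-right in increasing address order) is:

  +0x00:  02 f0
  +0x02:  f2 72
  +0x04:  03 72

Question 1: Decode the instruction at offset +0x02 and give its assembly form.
andi #242, bx

+0x02: f2 72 ⇒ word 0x72f2 (little)
  opcode bits[15:11]=0xe: andi/RI
  rd@[10:9]=0x1 ⇒ bx
  imm@[8:0]=0xf2 ⇒ #242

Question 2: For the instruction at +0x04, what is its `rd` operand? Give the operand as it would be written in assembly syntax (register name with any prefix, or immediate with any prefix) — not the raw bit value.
off 0x04: read 03 72 as little → 0x7203
  top 5b → 0xe → andi [RI]
  rd: (w>>9)&0x3=0x1 → bx
  imm: (w>>0)&0x1ff=0x3 → #3

bx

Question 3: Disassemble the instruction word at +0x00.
jmp #2

off 0x00: read 02 f0 as little → 0xf002
  opcode bits[15:11]=0x1e: jmp/J
  imm@[10:0]=0x2 ⇒ #2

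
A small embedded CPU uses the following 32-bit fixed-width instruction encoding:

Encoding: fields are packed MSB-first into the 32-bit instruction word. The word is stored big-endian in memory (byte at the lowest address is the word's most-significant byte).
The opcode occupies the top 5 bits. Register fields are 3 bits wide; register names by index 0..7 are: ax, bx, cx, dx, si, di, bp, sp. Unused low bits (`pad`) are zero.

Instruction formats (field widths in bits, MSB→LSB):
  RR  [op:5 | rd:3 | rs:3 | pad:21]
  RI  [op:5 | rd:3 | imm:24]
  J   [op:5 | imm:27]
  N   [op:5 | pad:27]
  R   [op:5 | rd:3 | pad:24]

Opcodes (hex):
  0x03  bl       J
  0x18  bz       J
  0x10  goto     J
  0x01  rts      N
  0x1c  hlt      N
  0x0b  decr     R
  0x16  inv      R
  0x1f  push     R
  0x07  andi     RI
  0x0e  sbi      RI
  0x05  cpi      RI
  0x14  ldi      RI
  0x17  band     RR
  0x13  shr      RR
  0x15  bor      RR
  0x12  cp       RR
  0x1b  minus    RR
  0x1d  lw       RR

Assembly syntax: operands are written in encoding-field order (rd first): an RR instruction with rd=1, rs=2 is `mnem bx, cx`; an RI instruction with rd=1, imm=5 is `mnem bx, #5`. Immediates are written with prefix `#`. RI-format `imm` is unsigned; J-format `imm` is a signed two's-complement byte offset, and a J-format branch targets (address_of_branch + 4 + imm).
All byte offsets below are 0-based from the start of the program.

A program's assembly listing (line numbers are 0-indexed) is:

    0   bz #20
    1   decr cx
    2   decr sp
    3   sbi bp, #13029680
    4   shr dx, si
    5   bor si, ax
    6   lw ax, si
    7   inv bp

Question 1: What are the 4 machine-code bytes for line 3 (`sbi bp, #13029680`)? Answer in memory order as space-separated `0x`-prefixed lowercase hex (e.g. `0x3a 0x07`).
0x76 0xc6 0xd1 0x30

3. sbi fields op=0xe:5|rd=6:3|imm=13029680:24 → word 76c6d130h → 76 c6 d1 30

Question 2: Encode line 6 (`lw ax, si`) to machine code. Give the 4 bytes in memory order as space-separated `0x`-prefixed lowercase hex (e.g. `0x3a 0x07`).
0xe8 0x80 0x00 0x00

L6: lw op=0x1d:5|rd=0:3|rs=4:3|pad=0:21 ⇒ 0xe8800000 ⇒ big e8 80 00 00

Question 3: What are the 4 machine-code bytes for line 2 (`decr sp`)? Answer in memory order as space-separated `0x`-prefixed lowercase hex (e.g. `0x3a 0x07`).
0x5f 0x00 0x00 0x00

2. decr fields op=0xb:5|rd=7:3|pad=0:24 → word 5f000000h → 5f 00 00 00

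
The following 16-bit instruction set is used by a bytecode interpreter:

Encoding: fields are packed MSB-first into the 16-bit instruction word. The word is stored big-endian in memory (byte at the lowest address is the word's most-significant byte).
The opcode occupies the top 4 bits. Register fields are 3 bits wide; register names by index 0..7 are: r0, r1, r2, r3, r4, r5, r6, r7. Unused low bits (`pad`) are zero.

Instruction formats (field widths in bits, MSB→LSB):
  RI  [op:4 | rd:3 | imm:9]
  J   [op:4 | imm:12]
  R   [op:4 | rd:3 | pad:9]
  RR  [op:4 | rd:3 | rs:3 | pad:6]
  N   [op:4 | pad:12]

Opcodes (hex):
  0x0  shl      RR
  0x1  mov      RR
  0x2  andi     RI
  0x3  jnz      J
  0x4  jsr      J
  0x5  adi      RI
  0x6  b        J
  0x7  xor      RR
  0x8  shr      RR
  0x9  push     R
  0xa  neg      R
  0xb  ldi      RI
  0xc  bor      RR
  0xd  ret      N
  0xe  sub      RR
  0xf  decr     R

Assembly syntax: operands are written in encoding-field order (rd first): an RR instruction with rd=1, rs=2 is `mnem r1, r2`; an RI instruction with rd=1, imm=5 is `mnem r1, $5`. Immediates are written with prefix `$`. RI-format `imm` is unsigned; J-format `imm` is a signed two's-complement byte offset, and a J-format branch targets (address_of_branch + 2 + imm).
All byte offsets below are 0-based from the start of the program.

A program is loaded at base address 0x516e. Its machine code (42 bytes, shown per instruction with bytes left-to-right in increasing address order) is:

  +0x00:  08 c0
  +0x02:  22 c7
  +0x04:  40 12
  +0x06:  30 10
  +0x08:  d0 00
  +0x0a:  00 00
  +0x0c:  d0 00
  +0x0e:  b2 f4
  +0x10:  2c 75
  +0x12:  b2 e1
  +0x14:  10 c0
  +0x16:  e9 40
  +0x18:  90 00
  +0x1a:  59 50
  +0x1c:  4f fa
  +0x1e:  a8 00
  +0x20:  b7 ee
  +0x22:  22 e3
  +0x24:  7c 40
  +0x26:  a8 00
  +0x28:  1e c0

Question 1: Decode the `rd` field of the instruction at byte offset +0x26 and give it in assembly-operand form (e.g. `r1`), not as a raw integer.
off 0x26: read a8 00 as big → 0xa800
  opcode bits[15:12]=0xa: neg/R
  rd: (w>>9)&0x7=0x4 → r4

r4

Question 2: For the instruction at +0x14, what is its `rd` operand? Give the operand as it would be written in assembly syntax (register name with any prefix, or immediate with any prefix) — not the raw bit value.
r0

off 0x14: read 10 c0 as big → 0x10c0
  top 4b → 0x1 → mov [RR]
  [11:9] rd=0 = r0
  [8:6] rs=3 = r3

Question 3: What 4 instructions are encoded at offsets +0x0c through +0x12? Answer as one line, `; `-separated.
ret; ldi r1, $244; andi r6, $117; ldi r1, $225

[0c] d0 00 → 0xd000
  op=0xd000>>12=0xd ⇒ ret (N)
[0e] b2 f4 → 0xb2f4
  op=0xb2f4>>12=0xb ⇒ ldi (RI)
  [11:9] rd=1 = r1
  [8:0] imm=244 = $244
[10] 2c 75 → 0x2c75
  op=0x2c75>>12=0x2 ⇒ andi (RI)
  [11:9] rd=6 = r6
  [8:0] imm=117 = $117
[12] b2 e1 → 0xb2e1
  op=0xb2e1>>12=0xb ⇒ ldi (RI)
  [11:9] rd=1 = r1
  [8:0] imm=225 = $225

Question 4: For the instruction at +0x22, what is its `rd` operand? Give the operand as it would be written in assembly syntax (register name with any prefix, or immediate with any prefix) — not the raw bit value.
off 0x22: read 22 e3 as big → 0x22e3
  opcode bits[15:12]=0x2: andi/RI
  rd: (w>>9)&0x7=0x1 → r1
  imm: (w>>0)&0x1ff=0xe3 → $227

r1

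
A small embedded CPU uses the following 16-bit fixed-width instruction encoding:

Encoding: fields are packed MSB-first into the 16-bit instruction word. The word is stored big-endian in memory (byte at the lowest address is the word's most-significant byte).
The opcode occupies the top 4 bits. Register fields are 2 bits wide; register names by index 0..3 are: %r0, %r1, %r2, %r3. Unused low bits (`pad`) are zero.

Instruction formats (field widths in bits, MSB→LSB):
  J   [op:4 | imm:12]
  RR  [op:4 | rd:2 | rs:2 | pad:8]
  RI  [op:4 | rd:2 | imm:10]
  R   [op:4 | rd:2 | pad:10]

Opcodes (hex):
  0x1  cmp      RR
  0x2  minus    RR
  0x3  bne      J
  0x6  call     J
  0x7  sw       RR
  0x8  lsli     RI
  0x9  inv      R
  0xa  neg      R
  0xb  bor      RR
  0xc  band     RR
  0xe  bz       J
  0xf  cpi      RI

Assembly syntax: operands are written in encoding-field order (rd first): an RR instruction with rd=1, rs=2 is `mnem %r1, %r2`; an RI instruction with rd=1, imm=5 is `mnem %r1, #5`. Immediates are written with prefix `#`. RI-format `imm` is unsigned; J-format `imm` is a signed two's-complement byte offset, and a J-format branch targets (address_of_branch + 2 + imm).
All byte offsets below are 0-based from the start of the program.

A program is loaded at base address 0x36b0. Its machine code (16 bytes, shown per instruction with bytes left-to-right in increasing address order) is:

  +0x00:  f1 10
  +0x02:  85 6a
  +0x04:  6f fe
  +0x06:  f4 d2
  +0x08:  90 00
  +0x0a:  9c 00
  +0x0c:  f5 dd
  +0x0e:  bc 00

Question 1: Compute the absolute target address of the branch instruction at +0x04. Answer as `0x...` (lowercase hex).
[04] 6f fe → 0x6ffe
  opcode bits[15:12]=0x6: call/J
  [11:0] imm=4094 (s12→-2) = #-2
  target = base 0x36b0 + off 0x04 + 2 + imm -2 = 0x36b4

0x36b4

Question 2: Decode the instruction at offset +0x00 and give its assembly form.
off 0x00: read f1 10 as big → 0xf110
  op=0xf110>>12=0xf ⇒ cpi (RI)
  [11:10] rd=0 = %r0
  [9:0] imm=272 = #272

cpi %r0, #272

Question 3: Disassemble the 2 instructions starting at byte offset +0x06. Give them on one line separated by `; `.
[06] f4 d2 → 0xf4d2
  op=0xf4d2>>12=0xf ⇒ cpi (RI)
  rd@[11:10]=0x1 ⇒ %r1
  imm@[9:0]=0xd2 ⇒ #210
[08] 90 00 → 0x9000
  op=0x9000>>12=0x9 ⇒ inv (R)
  rd@[11:10]=0x0 ⇒ %r0

cpi %r1, #210; inv %r0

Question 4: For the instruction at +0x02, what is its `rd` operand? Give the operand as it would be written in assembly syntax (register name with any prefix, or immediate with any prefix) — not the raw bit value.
@+02  big-endian(85 6a) = 0x856a
  op=0x856a>>12=0x8 ⇒ lsli (RI)
  rd@[11:10]=0x1 ⇒ %r1
  imm@[9:0]=0x16a ⇒ #362

%r1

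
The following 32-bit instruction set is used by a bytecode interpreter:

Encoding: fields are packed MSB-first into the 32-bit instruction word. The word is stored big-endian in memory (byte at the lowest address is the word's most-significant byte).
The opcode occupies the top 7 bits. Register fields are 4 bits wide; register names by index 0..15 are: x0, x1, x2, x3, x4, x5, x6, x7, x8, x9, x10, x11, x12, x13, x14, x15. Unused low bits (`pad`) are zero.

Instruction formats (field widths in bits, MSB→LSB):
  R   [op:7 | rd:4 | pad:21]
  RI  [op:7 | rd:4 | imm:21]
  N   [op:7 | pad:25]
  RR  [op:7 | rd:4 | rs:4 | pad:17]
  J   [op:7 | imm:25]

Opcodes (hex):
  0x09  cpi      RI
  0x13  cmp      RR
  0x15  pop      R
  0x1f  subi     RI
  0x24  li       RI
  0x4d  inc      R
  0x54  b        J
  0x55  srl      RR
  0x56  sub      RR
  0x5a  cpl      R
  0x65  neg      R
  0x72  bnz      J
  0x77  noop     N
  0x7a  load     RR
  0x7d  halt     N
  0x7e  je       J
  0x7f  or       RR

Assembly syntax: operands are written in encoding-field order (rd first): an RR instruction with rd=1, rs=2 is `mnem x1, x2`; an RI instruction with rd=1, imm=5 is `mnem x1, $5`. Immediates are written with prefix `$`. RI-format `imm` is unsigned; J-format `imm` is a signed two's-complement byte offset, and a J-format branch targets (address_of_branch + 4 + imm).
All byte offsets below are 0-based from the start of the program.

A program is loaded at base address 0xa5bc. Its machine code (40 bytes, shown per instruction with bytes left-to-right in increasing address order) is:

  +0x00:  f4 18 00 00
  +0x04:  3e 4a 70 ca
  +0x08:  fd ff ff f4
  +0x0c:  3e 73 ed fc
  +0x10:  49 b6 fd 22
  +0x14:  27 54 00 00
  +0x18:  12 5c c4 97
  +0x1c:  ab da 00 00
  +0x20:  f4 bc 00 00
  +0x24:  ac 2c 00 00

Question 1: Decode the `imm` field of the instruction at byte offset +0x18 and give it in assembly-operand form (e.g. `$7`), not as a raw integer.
off 0x18: read 12 5c c4 97 as big → 0x125cc497
  op=0x125cc497>>25=0x9 ⇒ cpi (RI)
  rd: (w>>21)&0xf=0x2 → x2
  imm: (w>>0)&0x1fffff=0x1cc497 → $1885335

$1885335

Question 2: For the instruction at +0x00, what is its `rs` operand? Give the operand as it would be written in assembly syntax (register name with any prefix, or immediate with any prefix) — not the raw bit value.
off 0x00: read f4 18 00 00 as big → 0xf4180000
  op=0xf4180000>>25=0x7a ⇒ load (RR)
  [24:21] rd=0 = x0
  [20:17] rs=12 = x12

x12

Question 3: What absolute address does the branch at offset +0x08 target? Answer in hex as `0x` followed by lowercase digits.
0xa5bc

[08] fd ff ff f4 → 0xfdfffff4
  opcode bits[31:25]=0x7e: je/J
  [24:0] imm=33554420 (s25→-12) = $-12
  target = base 0xa5bc + off 0x08 + 4 + imm -12 = 0xa5bc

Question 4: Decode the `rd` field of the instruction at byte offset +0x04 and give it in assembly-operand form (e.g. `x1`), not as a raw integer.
[04] 3e 4a 70 ca → 0x3e4a70ca
  opcode bits[31:25]=0x1f: subi/RI
  [24:21] rd=2 = x2
  [20:0] imm=684234 = $684234

x2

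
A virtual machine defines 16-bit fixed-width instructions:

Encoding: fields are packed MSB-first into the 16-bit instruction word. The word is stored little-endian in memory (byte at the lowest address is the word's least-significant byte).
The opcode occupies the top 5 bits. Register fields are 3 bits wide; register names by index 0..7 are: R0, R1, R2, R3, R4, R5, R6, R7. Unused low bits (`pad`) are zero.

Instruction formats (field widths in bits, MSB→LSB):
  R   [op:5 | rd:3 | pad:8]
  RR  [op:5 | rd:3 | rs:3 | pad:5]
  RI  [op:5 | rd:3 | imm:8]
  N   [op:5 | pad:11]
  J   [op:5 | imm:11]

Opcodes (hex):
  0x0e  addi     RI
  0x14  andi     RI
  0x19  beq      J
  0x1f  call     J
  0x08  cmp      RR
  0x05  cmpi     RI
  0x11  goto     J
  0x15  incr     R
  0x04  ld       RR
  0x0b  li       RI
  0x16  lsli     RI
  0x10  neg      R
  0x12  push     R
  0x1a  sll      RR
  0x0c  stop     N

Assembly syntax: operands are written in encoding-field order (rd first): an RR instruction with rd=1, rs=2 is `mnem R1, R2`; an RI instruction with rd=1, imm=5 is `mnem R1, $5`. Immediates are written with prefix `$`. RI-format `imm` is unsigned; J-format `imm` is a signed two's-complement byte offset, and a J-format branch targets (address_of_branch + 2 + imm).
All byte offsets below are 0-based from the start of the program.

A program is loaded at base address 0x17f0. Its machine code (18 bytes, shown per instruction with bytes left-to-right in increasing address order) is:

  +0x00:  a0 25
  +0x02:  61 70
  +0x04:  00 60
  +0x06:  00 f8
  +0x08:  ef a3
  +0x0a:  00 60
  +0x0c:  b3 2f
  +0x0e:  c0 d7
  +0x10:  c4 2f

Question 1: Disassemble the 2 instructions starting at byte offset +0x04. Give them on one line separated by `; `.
+0x04: 00 60 ⇒ word 0x6000 (little)
  op=0x6000>>11=0xc ⇒ stop (N)
+0x06: 00 f8 ⇒ word 0xf800 (little)
  op=0xf800>>11=0x1f ⇒ call (J)
  imm: (w>>0)&0x7ff=0x0 → $0

stop; call $0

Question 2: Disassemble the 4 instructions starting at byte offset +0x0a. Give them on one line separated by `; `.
+0x0a: 00 60 ⇒ word 0x6000 (little)
  op=0x6000>>11=0xc ⇒ stop (N)
+0x0c: b3 2f ⇒ word 0x2fb3 (little)
  op=0x2fb3>>11=0x5 ⇒ cmpi (RI)
  rd: (w>>8)&0x7=0x7 → R7
  imm: (w>>0)&0xff=0xb3 → $179
+0x0e: c0 d7 ⇒ word 0xd7c0 (little)
  op=0xd7c0>>11=0x1a ⇒ sll (RR)
  rd: (w>>8)&0x7=0x7 → R7
  rs: (w>>5)&0x7=0x6 → R6
+0x10: c4 2f ⇒ word 0x2fc4 (little)
  op=0x2fc4>>11=0x5 ⇒ cmpi (RI)
  rd: (w>>8)&0x7=0x7 → R7
  imm: (w>>0)&0xff=0xc4 → $196

stop; cmpi R7, $179; sll R7, R6; cmpi R7, $196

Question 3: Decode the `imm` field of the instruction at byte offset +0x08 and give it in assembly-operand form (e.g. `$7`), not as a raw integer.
+0x08: ef a3 ⇒ word 0xa3ef (little)
  top 5b → 0x14 → andi [RI]
  rd@[10:8]=0x3 ⇒ R3
  imm@[7:0]=0xef ⇒ $239

$239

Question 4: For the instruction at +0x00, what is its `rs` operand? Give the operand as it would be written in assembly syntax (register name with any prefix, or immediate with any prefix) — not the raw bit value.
[00] a0 25 → 0x25a0
  top 5b → 0x4 → ld [RR]
  rd: (w>>8)&0x7=0x5 → R5
  rs: (w>>5)&0x7=0x5 → R5

R5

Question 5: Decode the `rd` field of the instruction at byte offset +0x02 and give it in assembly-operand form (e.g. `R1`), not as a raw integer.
@+02  little-endian(61 70) = 0x7061
  op=0x7061>>11=0xe ⇒ addi (RI)
  rd@[10:8]=0x0 ⇒ R0
  imm@[7:0]=0x61 ⇒ $97

R0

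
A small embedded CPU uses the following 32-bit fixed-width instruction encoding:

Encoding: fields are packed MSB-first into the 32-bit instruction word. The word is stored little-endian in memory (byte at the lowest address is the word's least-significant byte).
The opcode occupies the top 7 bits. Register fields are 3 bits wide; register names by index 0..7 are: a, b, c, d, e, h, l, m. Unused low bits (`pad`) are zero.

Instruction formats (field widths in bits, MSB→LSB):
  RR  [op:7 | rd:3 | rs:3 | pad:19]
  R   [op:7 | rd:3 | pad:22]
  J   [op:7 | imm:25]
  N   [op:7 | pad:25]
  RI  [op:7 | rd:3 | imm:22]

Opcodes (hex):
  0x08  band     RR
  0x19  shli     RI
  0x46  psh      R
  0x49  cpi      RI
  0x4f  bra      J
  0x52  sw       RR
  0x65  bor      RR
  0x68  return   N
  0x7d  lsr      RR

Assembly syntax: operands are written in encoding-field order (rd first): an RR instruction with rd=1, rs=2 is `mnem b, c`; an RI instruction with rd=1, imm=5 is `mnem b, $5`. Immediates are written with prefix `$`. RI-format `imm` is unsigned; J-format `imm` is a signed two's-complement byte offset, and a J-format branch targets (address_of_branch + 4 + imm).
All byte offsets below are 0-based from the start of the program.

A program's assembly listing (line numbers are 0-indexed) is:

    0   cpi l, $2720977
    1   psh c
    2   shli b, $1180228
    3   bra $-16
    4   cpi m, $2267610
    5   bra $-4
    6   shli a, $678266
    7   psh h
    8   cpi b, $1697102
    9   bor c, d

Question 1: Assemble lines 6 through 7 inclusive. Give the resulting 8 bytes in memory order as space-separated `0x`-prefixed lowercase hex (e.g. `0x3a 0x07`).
0x7a 0x59 0x0a 0x32 0x00 0x00 0x40 0x8d

line 6 (shli): pack op=0x19:7|rd=0:3|imm=678266:22 = 0x320a597a; little→ 7a 59 0a 32
line 7 (psh): pack op=0x46:7|rd=5:3|pad=0:22 = 0x8d400000; little→ 00 00 40 8d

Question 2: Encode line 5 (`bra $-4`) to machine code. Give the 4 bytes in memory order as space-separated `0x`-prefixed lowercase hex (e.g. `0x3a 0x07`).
0xfc 0xff 0xff 0x9f

line 5 (bra): pack op=0x4f:7|imm=-4:25 = 0x9ffffffc; little→ fc ff ff 9f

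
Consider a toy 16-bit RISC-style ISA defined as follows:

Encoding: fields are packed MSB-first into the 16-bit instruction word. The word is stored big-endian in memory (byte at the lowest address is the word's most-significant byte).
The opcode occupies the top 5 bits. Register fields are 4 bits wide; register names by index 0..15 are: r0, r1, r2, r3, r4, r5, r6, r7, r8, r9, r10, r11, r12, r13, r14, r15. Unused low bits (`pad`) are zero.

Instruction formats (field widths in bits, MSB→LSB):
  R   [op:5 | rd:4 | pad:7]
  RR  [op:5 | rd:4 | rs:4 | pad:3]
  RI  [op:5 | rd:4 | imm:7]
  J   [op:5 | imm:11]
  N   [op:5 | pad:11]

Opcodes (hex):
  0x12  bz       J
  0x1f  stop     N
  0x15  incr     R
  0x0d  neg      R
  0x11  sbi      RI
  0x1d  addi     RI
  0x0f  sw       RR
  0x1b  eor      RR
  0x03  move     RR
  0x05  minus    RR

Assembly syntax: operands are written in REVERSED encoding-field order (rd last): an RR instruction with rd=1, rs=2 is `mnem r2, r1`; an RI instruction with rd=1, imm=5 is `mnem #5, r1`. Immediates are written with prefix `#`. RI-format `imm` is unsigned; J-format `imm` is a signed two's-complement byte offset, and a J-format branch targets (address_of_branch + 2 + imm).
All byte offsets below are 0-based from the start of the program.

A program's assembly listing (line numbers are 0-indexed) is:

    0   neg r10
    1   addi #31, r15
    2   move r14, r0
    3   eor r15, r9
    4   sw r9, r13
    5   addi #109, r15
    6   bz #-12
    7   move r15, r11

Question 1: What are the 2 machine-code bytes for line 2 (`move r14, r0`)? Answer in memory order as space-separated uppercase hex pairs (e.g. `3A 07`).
2. move fields op=0x3:5|rd=0:4|rs=14:4|pad=0:3 → word 1870h → 18 70

18 70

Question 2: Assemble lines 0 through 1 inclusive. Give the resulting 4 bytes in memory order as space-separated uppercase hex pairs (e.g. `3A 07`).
0. neg fields op=0xd:5|rd=10:4|pad=0:7 → word 6d00h → 6d 00
1. addi fields op=0x1d:5|rd=15:4|imm=31:7 → word ef9fh → ef 9f

6D 00 EF 9F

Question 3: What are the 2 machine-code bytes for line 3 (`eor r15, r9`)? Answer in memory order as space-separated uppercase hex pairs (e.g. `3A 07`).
DC F8

line 3 (eor): pack op=0x1b:5|rd=9:4|rs=15:4|pad=0:3 = 0xdcf8; big→ dc f8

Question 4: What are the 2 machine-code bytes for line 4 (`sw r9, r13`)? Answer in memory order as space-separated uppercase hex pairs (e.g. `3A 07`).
4. sw fields op=0xf:5|rd=13:4|rs=9:4|pad=0:3 → word 7ec8h → 7e c8

7E C8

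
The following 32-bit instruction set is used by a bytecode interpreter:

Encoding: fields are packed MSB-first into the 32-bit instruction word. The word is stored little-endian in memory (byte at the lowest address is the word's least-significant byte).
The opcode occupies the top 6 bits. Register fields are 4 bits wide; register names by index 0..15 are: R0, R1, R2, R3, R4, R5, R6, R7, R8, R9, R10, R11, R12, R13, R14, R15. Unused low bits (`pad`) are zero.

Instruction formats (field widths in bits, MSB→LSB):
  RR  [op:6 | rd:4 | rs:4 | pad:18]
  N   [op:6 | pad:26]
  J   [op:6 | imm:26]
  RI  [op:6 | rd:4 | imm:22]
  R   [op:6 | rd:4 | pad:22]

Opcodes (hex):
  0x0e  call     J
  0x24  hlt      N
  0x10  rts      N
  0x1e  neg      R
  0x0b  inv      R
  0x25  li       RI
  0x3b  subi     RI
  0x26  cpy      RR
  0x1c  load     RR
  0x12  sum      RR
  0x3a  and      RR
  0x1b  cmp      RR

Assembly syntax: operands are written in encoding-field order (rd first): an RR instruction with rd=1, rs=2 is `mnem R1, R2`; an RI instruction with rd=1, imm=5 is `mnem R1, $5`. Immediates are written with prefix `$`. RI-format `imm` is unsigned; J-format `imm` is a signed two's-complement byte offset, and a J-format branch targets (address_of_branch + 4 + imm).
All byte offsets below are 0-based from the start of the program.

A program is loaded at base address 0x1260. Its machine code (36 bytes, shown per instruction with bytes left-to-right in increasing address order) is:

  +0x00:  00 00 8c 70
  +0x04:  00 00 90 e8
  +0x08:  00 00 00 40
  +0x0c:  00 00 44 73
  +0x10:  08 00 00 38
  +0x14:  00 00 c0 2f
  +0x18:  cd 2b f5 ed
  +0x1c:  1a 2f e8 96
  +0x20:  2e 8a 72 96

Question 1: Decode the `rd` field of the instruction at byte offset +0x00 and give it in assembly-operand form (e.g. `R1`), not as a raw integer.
+0x00: 00 00 8c 70 ⇒ word 0x708c0000 (little)
  opcode bits[31:26]=0x1c: load/RR
  rd@[25:22]=0x2 ⇒ R2
  rs@[21:18]=0x3 ⇒ R3

R2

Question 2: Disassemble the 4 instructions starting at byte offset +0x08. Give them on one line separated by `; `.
off 0x08: read 00 00 00 40 as little → 0x40000000
  top 6b → 0x10 → rts [N]
off 0x0c: read 00 00 44 73 as little → 0x73440000
  top 6b → 0x1c → load [RR]
  rd@[25:22]=0xd ⇒ R13
  rs@[21:18]=0x1 ⇒ R1
off 0x10: read 08 00 00 38 as little → 0x38000008
  top 6b → 0xe → call [J]
  imm@[25:0]=0x8 ⇒ $8
off 0x14: read 00 00 c0 2f as little → 0x2fc00000
  top 6b → 0xb → inv [R]
  rd@[25:22]=0xf ⇒ R15

rts; load R13, R1; call $8; inv R15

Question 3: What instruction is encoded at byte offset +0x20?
+0x20: 2e 8a 72 96 ⇒ word 0x96728a2e (little)
  opcode bits[31:26]=0x25: li/RI
  rd: (w>>22)&0xf=0x9 → R9
  imm: (w>>0)&0x3fffff=0x328a2e → $3312174

li R9, $3312174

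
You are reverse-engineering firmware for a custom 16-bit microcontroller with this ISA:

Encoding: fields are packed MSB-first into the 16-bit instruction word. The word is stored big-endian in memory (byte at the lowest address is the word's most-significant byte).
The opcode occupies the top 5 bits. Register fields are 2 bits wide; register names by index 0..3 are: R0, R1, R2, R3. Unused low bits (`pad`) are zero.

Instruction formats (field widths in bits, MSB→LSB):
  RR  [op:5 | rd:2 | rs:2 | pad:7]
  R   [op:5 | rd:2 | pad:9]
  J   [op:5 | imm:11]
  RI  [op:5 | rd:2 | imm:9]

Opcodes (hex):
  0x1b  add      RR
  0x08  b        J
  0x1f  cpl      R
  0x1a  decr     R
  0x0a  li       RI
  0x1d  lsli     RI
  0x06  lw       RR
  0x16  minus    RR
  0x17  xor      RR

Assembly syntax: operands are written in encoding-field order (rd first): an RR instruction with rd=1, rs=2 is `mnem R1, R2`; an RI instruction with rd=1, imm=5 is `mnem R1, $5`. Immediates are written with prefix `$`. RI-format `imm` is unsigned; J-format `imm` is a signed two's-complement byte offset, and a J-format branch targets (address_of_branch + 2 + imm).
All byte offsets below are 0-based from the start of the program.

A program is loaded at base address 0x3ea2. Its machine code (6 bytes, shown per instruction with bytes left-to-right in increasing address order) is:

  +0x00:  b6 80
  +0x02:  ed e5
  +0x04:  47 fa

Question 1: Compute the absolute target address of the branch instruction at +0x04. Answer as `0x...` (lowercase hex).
@+04  big-endian(47 fa) = 0x47fa
  top 5b → 0x8 → b [J]
  imm: (w>>0)&0x7ff=0x7fa (s11→-6) → $-6
  target = base 0x3ea2 + off 0x04 + 2 + imm -6 = 0x3ea2

0x3ea2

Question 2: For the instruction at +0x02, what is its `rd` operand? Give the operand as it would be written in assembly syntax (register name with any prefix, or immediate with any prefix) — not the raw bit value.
R2

off 0x02: read ed e5 as big → 0xede5
  op=0xede5>>11=0x1d ⇒ lsli (RI)
  rd@[10:9]=0x2 ⇒ R2
  imm@[8:0]=0x1e5 ⇒ $485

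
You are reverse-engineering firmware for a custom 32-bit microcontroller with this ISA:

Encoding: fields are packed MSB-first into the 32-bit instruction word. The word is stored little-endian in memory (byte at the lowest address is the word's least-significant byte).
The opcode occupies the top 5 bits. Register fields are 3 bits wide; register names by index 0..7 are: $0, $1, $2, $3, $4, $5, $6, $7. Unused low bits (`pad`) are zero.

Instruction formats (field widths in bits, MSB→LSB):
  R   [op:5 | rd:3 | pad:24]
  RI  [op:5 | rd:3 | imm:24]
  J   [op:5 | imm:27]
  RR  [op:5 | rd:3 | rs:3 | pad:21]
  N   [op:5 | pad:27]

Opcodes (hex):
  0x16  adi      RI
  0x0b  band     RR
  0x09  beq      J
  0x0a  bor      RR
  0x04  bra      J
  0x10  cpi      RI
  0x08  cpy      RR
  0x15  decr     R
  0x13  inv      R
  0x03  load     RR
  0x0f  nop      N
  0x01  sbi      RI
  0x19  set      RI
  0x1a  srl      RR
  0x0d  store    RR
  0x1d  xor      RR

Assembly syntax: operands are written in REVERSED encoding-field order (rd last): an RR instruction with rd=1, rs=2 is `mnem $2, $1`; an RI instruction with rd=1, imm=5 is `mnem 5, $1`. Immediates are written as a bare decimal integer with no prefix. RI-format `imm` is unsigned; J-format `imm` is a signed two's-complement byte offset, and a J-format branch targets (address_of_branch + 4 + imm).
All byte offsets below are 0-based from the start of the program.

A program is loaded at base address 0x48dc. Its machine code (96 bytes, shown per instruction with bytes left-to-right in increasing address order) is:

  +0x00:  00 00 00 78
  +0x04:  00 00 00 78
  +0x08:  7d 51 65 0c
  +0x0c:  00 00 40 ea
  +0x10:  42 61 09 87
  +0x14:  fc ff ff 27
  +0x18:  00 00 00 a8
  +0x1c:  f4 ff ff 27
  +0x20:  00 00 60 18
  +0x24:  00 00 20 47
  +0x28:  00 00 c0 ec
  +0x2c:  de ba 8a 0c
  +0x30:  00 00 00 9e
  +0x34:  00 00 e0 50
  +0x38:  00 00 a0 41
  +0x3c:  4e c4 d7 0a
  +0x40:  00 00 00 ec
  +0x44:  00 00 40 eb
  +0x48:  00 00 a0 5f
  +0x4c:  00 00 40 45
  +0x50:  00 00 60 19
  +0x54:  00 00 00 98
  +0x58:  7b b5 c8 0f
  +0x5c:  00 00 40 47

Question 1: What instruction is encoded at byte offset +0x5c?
[5c] 00 00 40 47 → 0x47400000
  op=0x47400000>>27=0x8 ⇒ cpy (RR)
  rd: (w>>24)&0x7=0x7 → $7
  rs: (w>>21)&0x7=0x2 → $2

cpy $2, $7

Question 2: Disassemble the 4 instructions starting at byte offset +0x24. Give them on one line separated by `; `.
cpy $1, $7; xor $6, $4; sbi 9091806, $4; inv $6

@+24  little-endian(00 00 20 47) = 0x47200000
  op=0x47200000>>27=0x8 ⇒ cpy (RR)
  rd@[26:24]=0x7 ⇒ $7
  rs@[23:21]=0x1 ⇒ $1
@+28  little-endian(00 00 c0 ec) = 0xecc00000
  op=0xecc00000>>27=0x1d ⇒ xor (RR)
  rd@[26:24]=0x4 ⇒ $4
  rs@[23:21]=0x6 ⇒ $6
@+2c  little-endian(de ba 8a 0c) = 0x0c8abade
  op=0x0c8abade>>27=0x1 ⇒ sbi (RI)
  rd@[26:24]=0x4 ⇒ $4
  imm@[23:0]=0x8abade ⇒ 9091806
@+30  little-endian(00 00 00 9e) = 0x9e000000
  op=0x9e000000>>27=0x13 ⇒ inv (R)
  rd@[26:24]=0x6 ⇒ $6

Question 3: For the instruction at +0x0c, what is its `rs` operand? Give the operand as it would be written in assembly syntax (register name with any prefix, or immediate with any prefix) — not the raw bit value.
$2

+0x0c: 00 00 40 ea ⇒ word 0xea400000 (little)
  opcode bits[31:27]=0x1d: xor/RR
  [26:24] rd=2 = $2
  [23:21] rs=2 = $2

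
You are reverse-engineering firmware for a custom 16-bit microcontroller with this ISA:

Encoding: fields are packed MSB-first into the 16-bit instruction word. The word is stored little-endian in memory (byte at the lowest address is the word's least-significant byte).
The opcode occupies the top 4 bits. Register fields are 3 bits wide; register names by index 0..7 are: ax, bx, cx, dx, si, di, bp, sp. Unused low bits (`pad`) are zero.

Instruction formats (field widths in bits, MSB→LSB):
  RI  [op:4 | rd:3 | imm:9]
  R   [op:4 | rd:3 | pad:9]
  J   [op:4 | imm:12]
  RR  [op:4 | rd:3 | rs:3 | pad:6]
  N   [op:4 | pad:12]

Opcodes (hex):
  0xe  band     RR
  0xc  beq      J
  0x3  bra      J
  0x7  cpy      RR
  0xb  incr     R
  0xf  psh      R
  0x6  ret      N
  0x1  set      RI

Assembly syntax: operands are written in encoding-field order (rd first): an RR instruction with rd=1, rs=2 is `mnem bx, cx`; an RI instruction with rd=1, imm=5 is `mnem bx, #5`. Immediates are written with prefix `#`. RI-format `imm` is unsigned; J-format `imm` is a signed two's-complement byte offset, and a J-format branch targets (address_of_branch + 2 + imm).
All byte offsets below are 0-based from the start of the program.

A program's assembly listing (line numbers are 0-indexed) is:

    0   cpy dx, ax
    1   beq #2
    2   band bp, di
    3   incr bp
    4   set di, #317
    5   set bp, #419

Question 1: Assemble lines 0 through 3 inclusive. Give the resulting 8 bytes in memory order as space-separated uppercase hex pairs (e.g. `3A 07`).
00 76 02 C0 40 ED 00 BC

line 0 (cpy): pack op=0x7:4|rd=3:3|rs=0:3|pad=0:6 = 0x7600; little→ 00 76
line 1 (beq): pack op=0xc:4|imm=2:12 = 0xc002; little→ 02 c0
line 2 (band): pack op=0xe:4|rd=6:3|rs=5:3|pad=0:6 = 0xed40; little→ 40 ed
line 3 (incr): pack op=0xb:4|rd=6:3|pad=0:9 = 0xbc00; little→ 00 bc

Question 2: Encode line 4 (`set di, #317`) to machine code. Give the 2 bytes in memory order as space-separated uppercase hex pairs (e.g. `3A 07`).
3D 1B

4. set fields op=0x1:4|rd=5:3|imm=317:9 → word 1b3dh → 3d 1b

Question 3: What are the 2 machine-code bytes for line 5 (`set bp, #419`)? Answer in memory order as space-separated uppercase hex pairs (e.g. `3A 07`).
L5: set op=0x1:4|rd=6:3|imm=419:9 ⇒ 0x1da3 ⇒ little a3 1d

A3 1D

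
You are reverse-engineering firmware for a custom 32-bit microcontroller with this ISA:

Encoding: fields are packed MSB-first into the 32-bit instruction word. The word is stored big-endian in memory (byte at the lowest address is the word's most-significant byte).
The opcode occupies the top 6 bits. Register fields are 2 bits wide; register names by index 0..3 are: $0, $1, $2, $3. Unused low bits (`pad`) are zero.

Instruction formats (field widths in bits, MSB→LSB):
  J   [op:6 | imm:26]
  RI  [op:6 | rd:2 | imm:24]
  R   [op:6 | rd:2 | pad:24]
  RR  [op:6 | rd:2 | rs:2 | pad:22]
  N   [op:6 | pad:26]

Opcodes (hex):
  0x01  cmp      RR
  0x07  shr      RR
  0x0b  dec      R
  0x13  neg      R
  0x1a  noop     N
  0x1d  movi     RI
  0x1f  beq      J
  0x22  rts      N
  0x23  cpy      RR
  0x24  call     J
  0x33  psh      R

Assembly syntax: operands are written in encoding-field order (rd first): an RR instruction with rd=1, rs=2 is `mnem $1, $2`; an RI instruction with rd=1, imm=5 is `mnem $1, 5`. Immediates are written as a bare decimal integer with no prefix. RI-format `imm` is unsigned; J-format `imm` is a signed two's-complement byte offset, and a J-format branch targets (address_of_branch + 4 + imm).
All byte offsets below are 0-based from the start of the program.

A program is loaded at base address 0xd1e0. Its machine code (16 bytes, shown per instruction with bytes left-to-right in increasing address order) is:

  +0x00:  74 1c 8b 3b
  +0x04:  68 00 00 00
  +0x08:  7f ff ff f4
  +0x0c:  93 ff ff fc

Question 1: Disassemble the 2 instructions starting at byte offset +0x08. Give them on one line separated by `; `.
beq -12; call -4

off 0x08: read 7f ff ff f4 as big → 0x7ffffff4
  top 6b → 0x1f → beq [J]
  [25:0] imm=67108852 (s26→-12) = -12
off 0x0c: read 93 ff ff fc as big → 0x93fffffc
  top 6b → 0x24 → call [J]
  [25:0] imm=67108860 (s26→-4) = -4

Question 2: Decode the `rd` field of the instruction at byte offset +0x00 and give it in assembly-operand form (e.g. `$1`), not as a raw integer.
[00] 74 1c 8b 3b → 0x741c8b3b
  opcode bits[31:26]=0x1d: movi/RI
  [25:24] rd=0 = $0
  [23:0] imm=1870651 = 1870651

$0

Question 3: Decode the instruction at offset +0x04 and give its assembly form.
noop

@+04  big-endian(68 00 00 00) = 0x68000000
  op=0x68000000>>26=0x1a ⇒ noop (N)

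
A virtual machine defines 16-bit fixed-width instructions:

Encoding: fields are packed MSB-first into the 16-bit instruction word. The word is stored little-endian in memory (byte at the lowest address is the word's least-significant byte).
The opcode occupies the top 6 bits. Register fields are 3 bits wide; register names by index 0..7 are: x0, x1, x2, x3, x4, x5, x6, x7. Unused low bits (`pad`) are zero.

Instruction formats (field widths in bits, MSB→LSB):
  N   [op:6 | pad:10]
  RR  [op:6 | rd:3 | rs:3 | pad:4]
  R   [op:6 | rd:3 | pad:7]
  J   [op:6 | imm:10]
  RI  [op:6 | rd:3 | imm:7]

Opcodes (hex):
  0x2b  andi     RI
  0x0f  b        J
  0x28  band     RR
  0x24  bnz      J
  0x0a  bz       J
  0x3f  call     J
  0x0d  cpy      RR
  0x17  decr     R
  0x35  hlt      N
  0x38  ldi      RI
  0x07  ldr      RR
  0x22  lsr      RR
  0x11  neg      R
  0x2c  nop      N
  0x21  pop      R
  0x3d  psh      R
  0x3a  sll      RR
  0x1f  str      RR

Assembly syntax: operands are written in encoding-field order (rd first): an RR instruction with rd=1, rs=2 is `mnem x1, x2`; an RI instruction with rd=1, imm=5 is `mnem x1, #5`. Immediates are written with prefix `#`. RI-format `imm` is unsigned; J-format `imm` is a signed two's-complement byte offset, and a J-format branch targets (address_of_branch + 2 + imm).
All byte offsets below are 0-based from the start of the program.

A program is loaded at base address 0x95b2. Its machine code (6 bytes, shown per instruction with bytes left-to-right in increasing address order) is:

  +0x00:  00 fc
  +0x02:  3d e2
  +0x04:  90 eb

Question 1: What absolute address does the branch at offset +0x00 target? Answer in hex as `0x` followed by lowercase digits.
0x95b4

[00] 00 fc → 0xfc00
  op=0xfc00>>10=0x3f ⇒ call (J)
  [9:0] imm=0 = #0
  target = base 0x95b2 + off 0x00 + 2 + imm 0 = 0x95b4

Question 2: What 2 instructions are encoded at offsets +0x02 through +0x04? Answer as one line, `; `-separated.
off 0x02: read 3d e2 as little → 0xe23d
  top 6b → 0x38 → ldi [RI]
  rd@[9:7]=0x4 ⇒ x4
  imm@[6:0]=0x3d ⇒ #61
off 0x04: read 90 eb as little → 0xeb90
  top 6b → 0x3a → sll [RR]
  rd@[9:7]=0x7 ⇒ x7
  rs@[6:4]=0x1 ⇒ x1

ldi x4, #61; sll x7, x1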